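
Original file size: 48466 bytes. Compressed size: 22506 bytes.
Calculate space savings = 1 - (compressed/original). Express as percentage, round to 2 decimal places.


ratio = compressed/original = 22506/48466 = 0.464367
savings = 1 - ratio = 1 - 0.464367 = 0.535633
as a percentage: 0.535633 * 100 = 53.56%

Space savings = 1 - 22506/48466 = 53.56%


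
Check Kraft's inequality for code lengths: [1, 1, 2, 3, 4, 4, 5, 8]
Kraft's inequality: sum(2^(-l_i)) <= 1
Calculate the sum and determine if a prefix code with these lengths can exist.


Sum = 2^(-1) + 2^(-1) + 2^(-2) + 2^(-3) + 2^(-4) + 2^(-4) + 2^(-5) + 2^(-8)
    = 0.5 + 0.5 + 0.25 + 0.125 + 0.0625 + 0.0625 + 0.03125 + 0.00390625
    = 393/256 = 1.53515625
Since 1.53515625 > 1, Kraft's inequality is NOT satisfied.
A prefix code with these lengths CANNOT exist.

Kraft sum = 1.53515625. Not satisfied.


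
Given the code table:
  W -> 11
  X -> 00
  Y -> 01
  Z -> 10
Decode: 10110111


Decoding:
10 -> Z
11 -> W
01 -> Y
11 -> W


Result: ZWYW


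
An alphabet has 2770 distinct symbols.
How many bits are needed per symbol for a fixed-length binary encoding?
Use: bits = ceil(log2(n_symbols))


log2(2770) = 11.4357
Bracket: 2^11 = 2048 < 2770 <= 2^12 = 4096
So ceil(log2(2770)) = 12

bits = ceil(log2(2770)) = ceil(11.4357) = 12 bits


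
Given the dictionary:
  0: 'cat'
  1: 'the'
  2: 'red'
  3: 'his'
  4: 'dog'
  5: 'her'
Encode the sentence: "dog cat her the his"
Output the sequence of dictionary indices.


Look up each word in the dictionary:
  'dog' -> 4
  'cat' -> 0
  'her' -> 5
  'the' -> 1
  'his' -> 3

Encoded: [4, 0, 5, 1, 3]


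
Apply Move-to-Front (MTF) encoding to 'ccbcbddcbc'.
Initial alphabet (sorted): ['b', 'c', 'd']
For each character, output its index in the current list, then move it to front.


MTF encoding:
'c': index 1 in ['b', 'c', 'd'] -> ['c', 'b', 'd']
'c': index 0 in ['c', 'b', 'd'] -> ['c', 'b', 'd']
'b': index 1 in ['c', 'b', 'd'] -> ['b', 'c', 'd']
'c': index 1 in ['b', 'c', 'd'] -> ['c', 'b', 'd']
'b': index 1 in ['c', 'b', 'd'] -> ['b', 'c', 'd']
'd': index 2 in ['b', 'c', 'd'] -> ['d', 'b', 'c']
'd': index 0 in ['d', 'b', 'c'] -> ['d', 'b', 'c']
'c': index 2 in ['d', 'b', 'c'] -> ['c', 'd', 'b']
'b': index 2 in ['c', 'd', 'b'] -> ['b', 'c', 'd']
'c': index 1 in ['b', 'c', 'd'] -> ['c', 'b', 'd']


Output: [1, 0, 1, 1, 1, 2, 0, 2, 2, 1]


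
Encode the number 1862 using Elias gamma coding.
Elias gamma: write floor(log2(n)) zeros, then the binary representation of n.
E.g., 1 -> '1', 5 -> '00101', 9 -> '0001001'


num_bits = floor(log2(1862)) + 1 = 11
leading_zeros = num_bits - 1 = 10
binary(1862) = 11101000110

Elias gamma(1862) = '0000000000' + '11101000110' = 000000000011101000110 (21 bits)


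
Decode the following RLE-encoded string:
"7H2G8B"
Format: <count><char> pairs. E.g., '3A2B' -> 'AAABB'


Expanding each <count><char> pair:
  7H -> 'HHHHHHH'
  2G -> 'GG'
  8B -> 'BBBBBBBB'

Decoded = HHHHHHHGGBBBBBBBB


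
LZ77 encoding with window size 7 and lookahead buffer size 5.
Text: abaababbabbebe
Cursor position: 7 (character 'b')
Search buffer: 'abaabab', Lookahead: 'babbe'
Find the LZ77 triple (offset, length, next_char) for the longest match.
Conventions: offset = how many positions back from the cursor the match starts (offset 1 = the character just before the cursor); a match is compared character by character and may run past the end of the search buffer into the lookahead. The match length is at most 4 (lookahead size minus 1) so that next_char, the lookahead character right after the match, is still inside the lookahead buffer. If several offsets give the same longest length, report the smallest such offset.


Try each offset into the search buffer:
  offset=1 (pos 6, char 'b'): match length 1
  offset=2 (pos 5, char 'a'): match length 0
  offset=3 (pos 4, char 'b'): match length 4
  offset=4 (pos 3, char 'a'): match length 0
  offset=5 (pos 2, char 'a'): match length 0
  offset=6 (pos 1, char 'b'): match length 2
  offset=7 (pos 0, char 'a'): match length 0
Longest match has length 4 at offset 3.
next_char = character at position 7 + 4 = 11 -> 'e'

Best match: offset=3, length=4 (matching 'babb' starting at position 4)
LZ77 triple: (3, 4, 'e')


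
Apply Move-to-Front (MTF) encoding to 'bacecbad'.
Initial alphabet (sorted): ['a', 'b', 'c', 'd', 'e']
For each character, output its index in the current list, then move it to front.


MTF encoding:
'b': index 1 in ['a', 'b', 'c', 'd', 'e'] -> ['b', 'a', 'c', 'd', 'e']
'a': index 1 in ['b', 'a', 'c', 'd', 'e'] -> ['a', 'b', 'c', 'd', 'e']
'c': index 2 in ['a', 'b', 'c', 'd', 'e'] -> ['c', 'a', 'b', 'd', 'e']
'e': index 4 in ['c', 'a', 'b', 'd', 'e'] -> ['e', 'c', 'a', 'b', 'd']
'c': index 1 in ['e', 'c', 'a', 'b', 'd'] -> ['c', 'e', 'a', 'b', 'd']
'b': index 3 in ['c', 'e', 'a', 'b', 'd'] -> ['b', 'c', 'e', 'a', 'd']
'a': index 3 in ['b', 'c', 'e', 'a', 'd'] -> ['a', 'b', 'c', 'e', 'd']
'd': index 4 in ['a', 'b', 'c', 'e', 'd'] -> ['d', 'a', 'b', 'c', 'e']


Output: [1, 1, 2, 4, 1, 3, 3, 4]


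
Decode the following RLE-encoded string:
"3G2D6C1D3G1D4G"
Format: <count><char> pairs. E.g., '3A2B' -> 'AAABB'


Expanding each <count><char> pair:
  3G -> 'GGG'
  2D -> 'DD'
  6C -> 'CCCCCC'
  1D -> 'D'
  3G -> 'GGG'
  1D -> 'D'
  4G -> 'GGGG'

Decoded = GGGDDCCCCCCDGGGDGGGG


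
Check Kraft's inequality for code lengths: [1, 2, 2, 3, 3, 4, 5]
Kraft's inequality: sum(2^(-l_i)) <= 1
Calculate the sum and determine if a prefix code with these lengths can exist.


Sum = 2^(-1) + 2^(-2) + 2^(-2) + 2^(-3) + 2^(-3) + 2^(-4) + 2^(-5)
    = 0.5 + 0.25 + 0.25 + 0.125 + 0.125 + 0.0625 + 0.03125
    = 43/32 = 1.34375
Since 1.34375 > 1, Kraft's inequality is NOT satisfied.
A prefix code with these lengths CANNOT exist.

Kraft sum = 1.34375. Not satisfied.


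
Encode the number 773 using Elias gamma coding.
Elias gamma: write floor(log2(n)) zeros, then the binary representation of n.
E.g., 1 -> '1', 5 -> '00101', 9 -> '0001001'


num_bits = floor(log2(773)) + 1 = 10
leading_zeros = num_bits - 1 = 9
binary(773) = 1100000101

Elias gamma(773) = '000000000' + '1100000101' = 0000000001100000101 (19 bits)


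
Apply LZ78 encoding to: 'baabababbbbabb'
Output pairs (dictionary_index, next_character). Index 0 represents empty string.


LZ78 encoding steps:
Dictionary: {0: ''}
Step 1: w='' (idx 0), next='b' -> output (0, 'b'), add 'b' as idx 1
Step 2: w='' (idx 0), next='a' -> output (0, 'a'), add 'a' as idx 2
Step 3: w='a' (idx 2), next='b' -> output (2, 'b'), add 'ab' as idx 3
Step 4: w='ab' (idx 3), next='a' -> output (3, 'a'), add 'aba' as idx 4
Step 5: w='b' (idx 1), next='b' -> output (1, 'b'), add 'bb' as idx 5
Step 6: w='bb' (idx 5), next='a' -> output (5, 'a'), add 'bba' as idx 6
Step 7: w='bb' (idx 5), end of input -> output (5, '')


Encoded: [(0, 'b'), (0, 'a'), (2, 'b'), (3, 'a'), (1, 'b'), (5, 'a'), (5, '')]


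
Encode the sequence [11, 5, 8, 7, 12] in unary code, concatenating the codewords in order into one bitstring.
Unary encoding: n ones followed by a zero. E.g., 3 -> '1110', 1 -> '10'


Encode each number as n ones followed by a terminating 0:
  11 -> 111111111110 (12 bits)
  5 -> 111110 (6 bits)
  8 -> 111111110 (9 bits)
  7 -> 11111110 (8 bits)
  12 -> 1111111111110 (13 bits)
Total length = 12 + 6 + 9 + 8 + 13 = 48 bits.

Unary([11, 5, 8, 7, 12]) = 111111111110111110111111110111111101111111111110 (48 bits)


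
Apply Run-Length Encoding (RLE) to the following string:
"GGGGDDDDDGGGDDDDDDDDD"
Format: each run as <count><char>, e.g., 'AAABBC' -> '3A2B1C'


Scanning runs left to right:
  i=0: run of 'G' x 4 -> '4G'
  i=4: run of 'D' x 5 -> '5D'
  i=9: run of 'G' x 3 -> '3G'
  i=12: run of 'D' x 9 -> '9D'

RLE = 4G5D3G9D


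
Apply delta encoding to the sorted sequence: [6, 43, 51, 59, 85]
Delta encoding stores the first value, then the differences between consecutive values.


First value: 6
Deltas:
  43 - 6 = 37
  51 - 43 = 8
  59 - 51 = 8
  85 - 59 = 26


Delta encoded: [6, 37, 8, 8, 26]


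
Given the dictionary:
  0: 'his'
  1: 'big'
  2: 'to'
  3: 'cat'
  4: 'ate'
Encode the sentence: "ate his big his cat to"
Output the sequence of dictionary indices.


Look up each word in the dictionary:
  'ate' -> 4
  'his' -> 0
  'big' -> 1
  'his' -> 0
  'cat' -> 3
  'to' -> 2

Encoded: [4, 0, 1, 0, 3, 2]


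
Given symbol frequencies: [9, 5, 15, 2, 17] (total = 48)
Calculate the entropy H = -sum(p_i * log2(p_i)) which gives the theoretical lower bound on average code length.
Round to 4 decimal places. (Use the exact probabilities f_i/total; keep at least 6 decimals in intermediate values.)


Per-symbol terms -p_i * log2(p_i) with p_i = f_i/48:
  p = 9/48 = 0.187500: log2(p) = -2.415037, -p*log2(p) = 0.452820
  p = 5/48 = 0.104167: log2(p) = -3.263034, -p*log2(p) = 0.339899
  p = 15/48 = 0.312500: log2(p) = -1.678072, -p*log2(p) = 0.524397
  p = 2/48 = 0.041667: log2(p) = -4.584963, -p*log2(p) = 0.191040
  p = 17/48 = 0.354167: log2(p) = -1.497500, -p*log2(p) = 0.530364
H = 0.452820 + 0.339899 + 0.524397 + 0.191040 + 0.530364 = 2.038520

H = 2.0385 bits/symbol


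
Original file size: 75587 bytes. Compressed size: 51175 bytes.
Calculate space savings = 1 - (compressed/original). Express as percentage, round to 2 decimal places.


ratio = compressed/original = 51175/75587 = 0.677034
savings = 1 - ratio = 1 - 0.677034 = 0.322966
as a percentage: 0.322966 * 100 = 32.3%

Space savings = 1 - 51175/75587 = 32.3%


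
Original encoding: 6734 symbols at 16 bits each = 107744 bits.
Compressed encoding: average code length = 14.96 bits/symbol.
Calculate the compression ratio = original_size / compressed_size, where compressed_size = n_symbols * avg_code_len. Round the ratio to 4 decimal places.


original_size = n_symbols * orig_bits = 6734 * 16 = 107744 bits
compressed_size = n_symbols * avg_code_len = 6734 * 14.96 = 100740.64 bits
ratio = original_size / compressed_size = 107744 / 100740.64 = 1.0695

Compression ratio = 1.0695


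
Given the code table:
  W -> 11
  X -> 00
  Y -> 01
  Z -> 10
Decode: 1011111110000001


Decoding:
10 -> Z
11 -> W
11 -> W
11 -> W
10 -> Z
00 -> X
00 -> X
01 -> Y


Result: ZWWWZXXY


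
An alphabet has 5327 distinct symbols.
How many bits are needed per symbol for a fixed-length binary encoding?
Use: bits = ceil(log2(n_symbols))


log2(5327) = 12.3791
Bracket: 2^12 = 4096 < 5327 <= 2^13 = 8192
So ceil(log2(5327)) = 13

bits = ceil(log2(5327)) = ceil(12.3791) = 13 bits


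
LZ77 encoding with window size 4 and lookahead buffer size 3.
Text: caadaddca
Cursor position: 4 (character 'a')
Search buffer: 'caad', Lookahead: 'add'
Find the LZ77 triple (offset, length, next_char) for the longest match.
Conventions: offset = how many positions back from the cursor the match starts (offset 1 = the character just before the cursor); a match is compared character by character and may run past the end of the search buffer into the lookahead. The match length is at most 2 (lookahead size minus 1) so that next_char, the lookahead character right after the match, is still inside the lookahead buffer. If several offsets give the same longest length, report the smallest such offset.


Try each offset into the search buffer:
  offset=1 (pos 3, char 'd'): match length 0
  offset=2 (pos 2, char 'a'): match length 2
  offset=3 (pos 1, char 'a'): match length 1
  offset=4 (pos 0, char 'c'): match length 0
Longest match has length 2 at offset 2.
next_char = character at position 4 + 2 = 6 -> 'd'

Best match: offset=2, length=2 (matching 'ad' starting at position 2)
LZ77 triple: (2, 2, 'd')


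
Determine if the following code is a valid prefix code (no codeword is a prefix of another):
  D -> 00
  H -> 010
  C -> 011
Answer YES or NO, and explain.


Checking each pair (does one codeword prefix another?):
  D='00' vs H='010': no prefix
  D='00' vs C='011': no prefix
  H='010' vs D='00': no prefix
  H='010' vs C='011': no prefix
  C='011' vs D='00': no prefix
  C='011' vs H='010': no prefix
No violation found over all pairs.

YES -- this is a valid prefix code. No codeword is a prefix of any other codeword.


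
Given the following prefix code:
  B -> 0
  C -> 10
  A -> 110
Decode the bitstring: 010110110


Decoding step by step:
Bits 0 -> B
Bits 10 -> C
Bits 110 -> A
Bits 110 -> A


Decoded message: BCAA


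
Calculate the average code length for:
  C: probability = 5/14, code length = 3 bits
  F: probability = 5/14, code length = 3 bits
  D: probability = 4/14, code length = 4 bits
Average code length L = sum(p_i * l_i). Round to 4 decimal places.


Weighted contributions p_i * l_i:
  C: (5/14) * 3 = 15/14
  F: (5/14) * 3 = 15/14
  D: (4/14) * 4 = 16/14
Sum = (15 + 15 + 16)/14 = 46/14

L = 46/14 = 3.2857 bits/symbol


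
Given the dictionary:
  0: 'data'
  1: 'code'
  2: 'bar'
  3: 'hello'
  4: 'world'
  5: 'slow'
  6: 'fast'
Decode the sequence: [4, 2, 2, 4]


Look up each index in the dictionary:
  4 -> 'world'
  2 -> 'bar'
  2 -> 'bar'
  4 -> 'world'

Decoded: "world bar bar world"


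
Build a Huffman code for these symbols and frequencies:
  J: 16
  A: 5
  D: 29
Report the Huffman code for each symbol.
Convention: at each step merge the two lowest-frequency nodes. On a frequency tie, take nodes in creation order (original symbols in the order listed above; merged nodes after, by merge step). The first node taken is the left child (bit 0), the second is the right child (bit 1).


Huffman tree construction:
Step 1: Merge A(5) + J(16) = 21
Step 2: Merge (A+J)(21) + D(29) = 50
Read each symbol's code off the tree from the root (left child = 0, right child = 1).

Codes:
  J: 01 (length 2)
  A: 00 (length 2)
  D: 1 (length 1)
Average code length: 71/50 = 1.4200 bits/symbol


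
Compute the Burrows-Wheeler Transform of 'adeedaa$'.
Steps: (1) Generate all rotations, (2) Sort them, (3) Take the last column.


Rotations (sorted):
  0: $adeedaa -> last char: a
  1: a$adeeda -> last char: a
  2: aa$adeed -> last char: d
  3: adeedaa$ -> last char: $
  4: daa$adee -> last char: e
  5: deedaa$a -> last char: a
  6: edaa$ade -> last char: e
  7: eedaa$ad -> last char: d


BWT = aad$eaed


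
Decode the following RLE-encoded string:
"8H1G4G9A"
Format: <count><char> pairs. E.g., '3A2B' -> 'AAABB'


Expanding each <count><char> pair:
  8H -> 'HHHHHHHH'
  1G -> 'G'
  4G -> 'GGGG'
  9A -> 'AAAAAAAAA'

Decoded = HHHHHHHHGGGGGAAAAAAAAA


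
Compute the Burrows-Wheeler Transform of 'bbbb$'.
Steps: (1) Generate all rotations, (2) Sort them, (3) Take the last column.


Rotations (sorted):
  0: $bbbb -> last char: b
  1: b$bbb -> last char: b
  2: bb$bb -> last char: b
  3: bbb$b -> last char: b
  4: bbbb$ -> last char: $


BWT = bbbb$


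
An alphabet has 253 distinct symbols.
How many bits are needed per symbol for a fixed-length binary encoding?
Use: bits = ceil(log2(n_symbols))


log2(253) = 7.983
Bracket: 2^7 = 128 < 253 <= 2^8 = 256
So ceil(log2(253)) = 8

bits = ceil(log2(253)) = ceil(7.983) = 8 bits


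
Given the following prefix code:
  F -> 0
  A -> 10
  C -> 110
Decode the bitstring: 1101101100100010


Decoding step by step:
Bits 110 -> C
Bits 110 -> C
Bits 110 -> C
Bits 0 -> F
Bits 10 -> A
Bits 0 -> F
Bits 0 -> F
Bits 10 -> A


Decoded message: CCCFAFFA


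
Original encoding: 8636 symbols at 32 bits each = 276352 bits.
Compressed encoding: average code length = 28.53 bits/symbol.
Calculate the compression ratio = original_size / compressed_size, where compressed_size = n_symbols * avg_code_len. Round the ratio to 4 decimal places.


original_size = n_symbols * orig_bits = 8636 * 32 = 276352 bits
compressed_size = n_symbols * avg_code_len = 8636 * 28.53 = 246385.08 bits
ratio = original_size / compressed_size = 276352 / 246385.08 = 1.1216

Compression ratio = 1.1216


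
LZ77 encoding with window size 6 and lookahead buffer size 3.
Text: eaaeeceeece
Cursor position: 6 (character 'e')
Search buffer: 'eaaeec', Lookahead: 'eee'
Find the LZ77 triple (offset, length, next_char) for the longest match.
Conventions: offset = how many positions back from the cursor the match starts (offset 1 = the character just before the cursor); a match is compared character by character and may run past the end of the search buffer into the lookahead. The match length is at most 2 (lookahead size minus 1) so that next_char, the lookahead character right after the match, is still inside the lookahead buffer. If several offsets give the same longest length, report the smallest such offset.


Try each offset into the search buffer:
  offset=1 (pos 5, char 'c'): match length 0
  offset=2 (pos 4, char 'e'): match length 1
  offset=3 (pos 3, char 'e'): match length 2
  offset=4 (pos 2, char 'a'): match length 0
  offset=5 (pos 1, char 'a'): match length 0
  offset=6 (pos 0, char 'e'): match length 1
Longest match has length 2 at offset 3.
next_char = character at position 6 + 2 = 8 -> 'e'

Best match: offset=3, length=2 (matching 'ee' starting at position 3)
LZ77 triple: (3, 2, 'e')


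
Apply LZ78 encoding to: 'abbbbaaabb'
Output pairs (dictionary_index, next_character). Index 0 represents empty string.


LZ78 encoding steps:
Dictionary: {0: ''}
Step 1: w='' (idx 0), next='a' -> output (0, 'a'), add 'a' as idx 1
Step 2: w='' (idx 0), next='b' -> output (0, 'b'), add 'b' as idx 2
Step 3: w='b' (idx 2), next='b' -> output (2, 'b'), add 'bb' as idx 3
Step 4: w='b' (idx 2), next='a' -> output (2, 'a'), add 'ba' as idx 4
Step 5: w='a' (idx 1), next='a' -> output (1, 'a'), add 'aa' as idx 5
Step 6: w='bb' (idx 3), end of input -> output (3, '')


Encoded: [(0, 'a'), (0, 'b'), (2, 'b'), (2, 'a'), (1, 'a'), (3, '')]


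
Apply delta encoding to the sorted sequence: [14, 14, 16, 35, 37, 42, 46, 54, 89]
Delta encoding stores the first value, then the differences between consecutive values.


First value: 14
Deltas:
  14 - 14 = 0
  16 - 14 = 2
  35 - 16 = 19
  37 - 35 = 2
  42 - 37 = 5
  46 - 42 = 4
  54 - 46 = 8
  89 - 54 = 35


Delta encoded: [14, 0, 2, 19, 2, 5, 4, 8, 35]


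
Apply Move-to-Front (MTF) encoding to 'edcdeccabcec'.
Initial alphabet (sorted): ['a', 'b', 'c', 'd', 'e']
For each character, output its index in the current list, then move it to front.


MTF encoding:
'e': index 4 in ['a', 'b', 'c', 'd', 'e'] -> ['e', 'a', 'b', 'c', 'd']
'd': index 4 in ['e', 'a', 'b', 'c', 'd'] -> ['d', 'e', 'a', 'b', 'c']
'c': index 4 in ['d', 'e', 'a', 'b', 'c'] -> ['c', 'd', 'e', 'a', 'b']
'd': index 1 in ['c', 'd', 'e', 'a', 'b'] -> ['d', 'c', 'e', 'a', 'b']
'e': index 2 in ['d', 'c', 'e', 'a', 'b'] -> ['e', 'd', 'c', 'a', 'b']
'c': index 2 in ['e', 'd', 'c', 'a', 'b'] -> ['c', 'e', 'd', 'a', 'b']
'c': index 0 in ['c', 'e', 'd', 'a', 'b'] -> ['c', 'e', 'd', 'a', 'b']
'a': index 3 in ['c', 'e', 'd', 'a', 'b'] -> ['a', 'c', 'e', 'd', 'b']
'b': index 4 in ['a', 'c', 'e', 'd', 'b'] -> ['b', 'a', 'c', 'e', 'd']
'c': index 2 in ['b', 'a', 'c', 'e', 'd'] -> ['c', 'b', 'a', 'e', 'd']
'e': index 3 in ['c', 'b', 'a', 'e', 'd'] -> ['e', 'c', 'b', 'a', 'd']
'c': index 1 in ['e', 'c', 'b', 'a', 'd'] -> ['c', 'e', 'b', 'a', 'd']


Output: [4, 4, 4, 1, 2, 2, 0, 3, 4, 2, 3, 1]


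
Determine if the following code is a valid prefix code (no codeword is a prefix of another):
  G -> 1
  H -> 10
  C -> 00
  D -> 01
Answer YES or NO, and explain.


Checking each pair (does one codeword prefix another?):
  G='1' vs H='10': prefix -- VIOLATION

NO -- this is NOT a valid prefix code. G (1) is a prefix of H (10).


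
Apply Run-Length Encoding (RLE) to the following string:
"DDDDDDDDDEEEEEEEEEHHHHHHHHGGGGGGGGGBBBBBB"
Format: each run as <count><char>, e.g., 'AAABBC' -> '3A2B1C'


Scanning runs left to right:
  i=0: run of 'D' x 9 -> '9D'
  i=9: run of 'E' x 9 -> '9E'
  i=18: run of 'H' x 8 -> '8H'
  i=26: run of 'G' x 9 -> '9G'
  i=35: run of 'B' x 6 -> '6B'

RLE = 9D9E8H9G6B


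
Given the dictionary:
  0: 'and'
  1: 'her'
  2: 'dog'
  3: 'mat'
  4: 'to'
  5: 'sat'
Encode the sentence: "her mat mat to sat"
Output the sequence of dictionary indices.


Look up each word in the dictionary:
  'her' -> 1
  'mat' -> 3
  'mat' -> 3
  'to' -> 4
  'sat' -> 5

Encoded: [1, 3, 3, 4, 5]


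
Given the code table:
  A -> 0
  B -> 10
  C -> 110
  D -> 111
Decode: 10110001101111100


Decoding:
10 -> B
110 -> C
0 -> A
0 -> A
110 -> C
111 -> D
110 -> C
0 -> A


Result: BCAACDCA


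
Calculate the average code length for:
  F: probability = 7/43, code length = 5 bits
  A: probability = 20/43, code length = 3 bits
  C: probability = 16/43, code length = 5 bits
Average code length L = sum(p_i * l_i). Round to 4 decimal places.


Weighted contributions p_i * l_i:
  F: (7/43) * 5 = 35/43
  A: (20/43) * 3 = 60/43
  C: (16/43) * 5 = 80/43
Sum = (35 + 60 + 80)/43 = 175/43

L = 175/43 = 4.0698 bits/symbol


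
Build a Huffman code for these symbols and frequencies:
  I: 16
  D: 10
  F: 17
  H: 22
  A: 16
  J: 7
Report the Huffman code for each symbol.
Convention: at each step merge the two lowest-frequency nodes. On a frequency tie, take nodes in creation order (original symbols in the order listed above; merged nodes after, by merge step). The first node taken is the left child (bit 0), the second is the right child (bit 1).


Huffman tree construction:
Step 1: Merge J(7) + D(10) = 17
Step 2: Merge I(16) + A(16) = 32
Step 3: Merge F(17) + (J+D)(17) = 34
Step 4: Merge H(22) + (I+A)(32) = 54
Step 5: Merge (F+(J+D))(34) + (H+(I+A))(54) = 88
Read each symbol's code off the tree from the root (left child = 0, right child = 1).

Codes:
  I: 110 (length 3)
  D: 011 (length 3)
  F: 00 (length 2)
  H: 10 (length 2)
  A: 111 (length 3)
  J: 010 (length 3)
Average code length: 225/88 = 2.5568 bits/symbol


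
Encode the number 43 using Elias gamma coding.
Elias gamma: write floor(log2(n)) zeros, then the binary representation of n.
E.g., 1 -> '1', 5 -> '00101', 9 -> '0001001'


num_bits = floor(log2(43)) + 1 = 6
leading_zeros = num_bits - 1 = 5
binary(43) = 101011

Elias gamma(43) = '00000' + '101011' = 00000101011 (11 bits)


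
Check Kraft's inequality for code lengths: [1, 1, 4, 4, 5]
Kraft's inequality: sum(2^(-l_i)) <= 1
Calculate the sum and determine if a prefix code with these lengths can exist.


Sum = 2^(-1) + 2^(-1) + 2^(-4) + 2^(-4) + 2^(-5)
    = 0.5 + 0.5 + 0.0625 + 0.0625 + 0.03125
    = 37/32 = 1.15625
Since 1.15625 > 1, Kraft's inequality is NOT satisfied.
A prefix code with these lengths CANNOT exist.

Kraft sum = 1.15625. Not satisfied.


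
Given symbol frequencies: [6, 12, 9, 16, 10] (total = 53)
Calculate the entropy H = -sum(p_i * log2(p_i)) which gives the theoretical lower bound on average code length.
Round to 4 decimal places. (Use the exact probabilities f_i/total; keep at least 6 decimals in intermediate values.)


Per-symbol terms -p_i * log2(p_i) with p_i = f_i/53:
  p = 6/53 = 0.113208: log2(p) = -3.142958, -p*log2(p) = 0.355807
  p = 12/53 = 0.226415: log2(p) = -2.142958, -p*log2(p) = 0.485198
  p = 9/53 = 0.169811: log2(p) = -2.557995, -p*log2(p) = 0.434377
  p = 16/53 = 0.301887: log2(p) = -1.727920, -p*log2(p) = 0.521636
  p = 10/53 = 0.188679: log2(p) = -2.405992, -p*log2(p) = 0.453961
H = 0.355807 + 0.485198 + 0.434377 + 0.521636 + 0.453961 = 2.250979

H = 2.251 bits/symbol


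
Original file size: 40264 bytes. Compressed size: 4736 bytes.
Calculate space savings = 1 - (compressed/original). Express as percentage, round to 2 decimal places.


ratio = compressed/original = 4736/40264 = 0.117624
savings = 1 - ratio = 1 - 0.117624 = 0.882376
as a percentage: 0.882376 * 100 = 88.24%

Space savings = 1 - 4736/40264 = 88.24%


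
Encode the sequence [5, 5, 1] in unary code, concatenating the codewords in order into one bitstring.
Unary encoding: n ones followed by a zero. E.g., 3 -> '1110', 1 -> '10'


Encode each number as n ones followed by a terminating 0:
  5 -> 111110 (6 bits)
  5 -> 111110 (6 bits)
  1 -> 10 (2 bits)
Total length = 6 + 6 + 2 = 14 bits.

Unary([5, 5, 1]) = 11111011111010 (14 bits)


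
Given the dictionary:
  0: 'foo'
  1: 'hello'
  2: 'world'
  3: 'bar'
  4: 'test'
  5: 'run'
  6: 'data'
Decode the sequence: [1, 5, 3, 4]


Look up each index in the dictionary:
  1 -> 'hello'
  5 -> 'run'
  3 -> 'bar'
  4 -> 'test'

Decoded: "hello run bar test"


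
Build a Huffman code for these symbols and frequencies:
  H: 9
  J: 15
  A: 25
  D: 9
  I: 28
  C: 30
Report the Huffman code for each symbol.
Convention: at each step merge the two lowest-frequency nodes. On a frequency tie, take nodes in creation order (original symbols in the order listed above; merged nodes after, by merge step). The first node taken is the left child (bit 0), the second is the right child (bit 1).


Huffman tree construction:
Step 1: Merge H(9) + D(9) = 18
Step 2: Merge J(15) + (H+D)(18) = 33
Step 3: Merge A(25) + I(28) = 53
Step 4: Merge C(30) + (J+(H+D))(33) = 63
Step 5: Merge (A+I)(53) + (C+(J+(H+D)))(63) = 116
Read each symbol's code off the tree from the root (left child = 0, right child = 1).

Codes:
  H: 1110 (length 4)
  J: 110 (length 3)
  A: 00 (length 2)
  D: 1111 (length 4)
  I: 01 (length 2)
  C: 10 (length 2)
Average code length: 283/116 = 2.4397 bits/symbol


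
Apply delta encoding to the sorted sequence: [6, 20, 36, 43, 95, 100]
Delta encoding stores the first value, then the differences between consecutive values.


First value: 6
Deltas:
  20 - 6 = 14
  36 - 20 = 16
  43 - 36 = 7
  95 - 43 = 52
  100 - 95 = 5


Delta encoded: [6, 14, 16, 7, 52, 5]


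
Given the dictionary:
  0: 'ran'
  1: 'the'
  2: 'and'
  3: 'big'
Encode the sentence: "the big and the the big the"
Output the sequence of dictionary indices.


Look up each word in the dictionary:
  'the' -> 1
  'big' -> 3
  'and' -> 2
  'the' -> 1
  'the' -> 1
  'big' -> 3
  'the' -> 1

Encoded: [1, 3, 2, 1, 1, 3, 1]


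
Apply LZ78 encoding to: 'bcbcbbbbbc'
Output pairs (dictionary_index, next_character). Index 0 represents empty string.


LZ78 encoding steps:
Dictionary: {0: ''}
Step 1: w='' (idx 0), next='b' -> output (0, 'b'), add 'b' as idx 1
Step 2: w='' (idx 0), next='c' -> output (0, 'c'), add 'c' as idx 2
Step 3: w='b' (idx 1), next='c' -> output (1, 'c'), add 'bc' as idx 3
Step 4: w='b' (idx 1), next='b' -> output (1, 'b'), add 'bb' as idx 4
Step 5: w='bb' (idx 4), next='b' -> output (4, 'b'), add 'bbb' as idx 5
Step 6: w='c' (idx 2), end of input -> output (2, '')


Encoded: [(0, 'b'), (0, 'c'), (1, 'c'), (1, 'b'), (4, 'b'), (2, '')]


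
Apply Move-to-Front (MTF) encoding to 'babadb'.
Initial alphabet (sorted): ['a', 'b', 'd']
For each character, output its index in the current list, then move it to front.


MTF encoding:
'b': index 1 in ['a', 'b', 'd'] -> ['b', 'a', 'd']
'a': index 1 in ['b', 'a', 'd'] -> ['a', 'b', 'd']
'b': index 1 in ['a', 'b', 'd'] -> ['b', 'a', 'd']
'a': index 1 in ['b', 'a', 'd'] -> ['a', 'b', 'd']
'd': index 2 in ['a', 'b', 'd'] -> ['d', 'a', 'b']
'b': index 2 in ['d', 'a', 'b'] -> ['b', 'd', 'a']


Output: [1, 1, 1, 1, 2, 2]


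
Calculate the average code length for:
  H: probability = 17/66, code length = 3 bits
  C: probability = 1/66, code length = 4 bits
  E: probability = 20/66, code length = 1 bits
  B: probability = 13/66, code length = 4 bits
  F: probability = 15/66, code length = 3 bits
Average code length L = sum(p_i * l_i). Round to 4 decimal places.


Weighted contributions p_i * l_i:
  H: (17/66) * 3 = 51/66
  C: (1/66) * 4 = 4/66
  E: (20/66) * 1 = 20/66
  B: (13/66) * 4 = 52/66
  F: (15/66) * 3 = 45/66
Sum = (51 + 4 + 20 + 52 + 45)/66 = 172/66

L = 172/66 = 2.6061 bits/symbol


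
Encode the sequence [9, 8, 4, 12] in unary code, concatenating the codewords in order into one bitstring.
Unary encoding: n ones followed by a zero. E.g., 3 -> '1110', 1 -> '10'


Encode each number as n ones followed by a terminating 0:
  9 -> 1111111110 (10 bits)
  8 -> 111111110 (9 bits)
  4 -> 11110 (5 bits)
  12 -> 1111111111110 (13 bits)
Total length = 10 + 9 + 5 + 13 = 37 bits.

Unary([9, 8, 4, 12]) = 1111111110111111110111101111111111110 (37 bits)


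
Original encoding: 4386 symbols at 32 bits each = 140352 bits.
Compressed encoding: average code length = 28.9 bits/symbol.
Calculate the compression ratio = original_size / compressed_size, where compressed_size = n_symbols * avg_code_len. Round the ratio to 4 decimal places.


original_size = n_symbols * orig_bits = 4386 * 32 = 140352 bits
compressed_size = n_symbols * avg_code_len = 4386 * 28.9 = 126755.4 bits
ratio = original_size / compressed_size = 140352 / 126755.4 = 1.1073

Compression ratio = 1.1073


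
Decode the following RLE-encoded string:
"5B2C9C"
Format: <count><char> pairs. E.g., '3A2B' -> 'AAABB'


Expanding each <count><char> pair:
  5B -> 'BBBBB'
  2C -> 'CC'
  9C -> 'CCCCCCCCC'

Decoded = BBBBBCCCCCCCCCCC


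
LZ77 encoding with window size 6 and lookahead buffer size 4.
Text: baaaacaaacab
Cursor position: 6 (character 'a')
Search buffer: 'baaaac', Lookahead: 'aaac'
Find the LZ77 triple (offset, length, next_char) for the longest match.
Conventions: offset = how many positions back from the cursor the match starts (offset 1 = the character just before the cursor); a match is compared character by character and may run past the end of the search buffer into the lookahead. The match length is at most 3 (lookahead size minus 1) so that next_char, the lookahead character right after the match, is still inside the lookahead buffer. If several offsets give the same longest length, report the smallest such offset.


Try each offset into the search buffer:
  offset=1 (pos 5, char 'c'): match length 0
  offset=2 (pos 4, char 'a'): match length 1
  offset=3 (pos 3, char 'a'): match length 2
  offset=4 (pos 2, char 'a'): match length 3
  offset=5 (pos 1, char 'a'): match length 3
  offset=6 (pos 0, char 'b'): match length 0
Longest match has length 3, found at offsets 4, 5; take the smallest, offset 4.
next_char = character at position 6 + 3 = 9 -> 'c'

Best match: offset=4, length=3 (matching 'aaa' starting at position 2)
LZ77 triple: (4, 3, 'c')


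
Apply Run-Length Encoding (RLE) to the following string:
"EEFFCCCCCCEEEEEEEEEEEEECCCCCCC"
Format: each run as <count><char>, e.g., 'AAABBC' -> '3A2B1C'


Scanning runs left to right:
  i=0: run of 'E' x 2 -> '2E'
  i=2: run of 'F' x 2 -> '2F'
  i=4: run of 'C' x 6 -> '6C'
  i=10: run of 'E' x 13 -> '13E'
  i=23: run of 'C' x 7 -> '7C'

RLE = 2E2F6C13E7C


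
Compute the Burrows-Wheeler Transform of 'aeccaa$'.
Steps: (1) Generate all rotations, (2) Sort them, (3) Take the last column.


Rotations (sorted):
  0: $aeccaa -> last char: a
  1: a$aecca -> last char: a
  2: aa$aecc -> last char: c
  3: aeccaa$ -> last char: $
  4: caa$aec -> last char: c
  5: ccaa$ae -> last char: e
  6: eccaa$a -> last char: a


BWT = aac$cea


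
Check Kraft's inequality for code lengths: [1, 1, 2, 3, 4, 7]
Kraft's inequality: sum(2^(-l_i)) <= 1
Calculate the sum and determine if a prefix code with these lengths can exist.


Sum = 2^(-1) + 2^(-1) + 2^(-2) + 2^(-3) + 2^(-4) + 2^(-7)
    = 0.5 + 0.5 + 0.25 + 0.125 + 0.0625 + 0.0078125
    = 185/128 = 1.4453125
Since 1.4453125 > 1, Kraft's inequality is NOT satisfied.
A prefix code with these lengths CANNOT exist.

Kraft sum = 1.4453125. Not satisfied.


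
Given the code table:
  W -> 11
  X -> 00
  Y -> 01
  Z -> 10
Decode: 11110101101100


Decoding:
11 -> W
11 -> W
01 -> Y
01 -> Y
10 -> Z
11 -> W
00 -> X


Result: WWYYZWX


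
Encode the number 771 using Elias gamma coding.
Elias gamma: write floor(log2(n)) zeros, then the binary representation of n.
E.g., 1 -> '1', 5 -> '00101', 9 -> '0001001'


num_bits = floor(log2(771)) + 1 = 10
leading_zeros = num_bits - 1 = 9
binary(771) = 1100000011

Elias gamma(771) = '000000000' + '1100000011' = 0000000001100000011 (19 bits)


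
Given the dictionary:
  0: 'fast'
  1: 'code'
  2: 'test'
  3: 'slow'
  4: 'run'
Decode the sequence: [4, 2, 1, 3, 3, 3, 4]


Look up each index in the dictionary:
  4 -> 'run'
  2 -> 'test'
  1 -> 'code'
  3 -> 'slow'
  3 -> 'slow'
  3 -> 'slow'
  4 -> 'run'

Decoded: "run test code slow slow slow run"


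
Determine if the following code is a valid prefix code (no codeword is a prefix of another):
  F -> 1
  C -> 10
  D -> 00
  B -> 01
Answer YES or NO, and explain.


Checking each pair (does one codeword prefix another?):
  F='1' vs C='10': prefix -- VIOLATION

NO -- this is NOT a valid prefix code. F (1) is a prefix of C (10).


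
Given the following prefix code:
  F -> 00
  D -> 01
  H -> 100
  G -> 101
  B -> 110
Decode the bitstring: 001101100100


Decoding step by step:
Bits 00 -> F
Bits 110 -> B
Bits 110 -> B
Bits 01 -> D
Bits 00 -> F


Decoded message: FBBDF


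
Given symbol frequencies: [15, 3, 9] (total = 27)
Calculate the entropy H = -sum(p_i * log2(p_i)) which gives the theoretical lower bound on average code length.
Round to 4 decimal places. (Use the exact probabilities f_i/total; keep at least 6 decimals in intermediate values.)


Per-symbol terms -p_i * log2(p_i) with p_i = f_i/27:
  p = 15/27 = 0.555556: log2(p) = -0.847997, -p*log2(p) = 0.471109
  p = 3/27 = 0.111111: log2(p) = -3.169925, -p*log2(p) = 0.352214
  p = 9/27 = 0.333333: log2(p) = -1.584963, -p*log2(p) = 0.528321
H = 0.471109 + 0.352214 + 0.528321 = 1.351644

H = 1.3516 bits/symbol


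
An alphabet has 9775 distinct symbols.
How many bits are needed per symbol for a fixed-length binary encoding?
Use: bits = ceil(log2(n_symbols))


log2(9775) = 13.2549
Bracket: 2^13 = 8192 < 9775 <= 2^14 = 16384
So ceil(log2(9775)) = 14

bits = ceil(log2(9775)) = ceil(13.2549) = 14 bits


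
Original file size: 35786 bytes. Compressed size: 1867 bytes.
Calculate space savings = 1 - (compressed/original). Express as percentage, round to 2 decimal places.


ratio = compressed/original = 1867/35786 = 0.052171
savings = 1 - ratio = 1 - 0.052171 = 0.947829
as a percentage: 0.947829 * 100 = 94.78%

Space savings = 1 - 1867/35786 = 94.78%


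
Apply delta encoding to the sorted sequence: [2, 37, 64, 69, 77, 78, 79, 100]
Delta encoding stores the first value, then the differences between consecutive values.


First value: 2
Deltas:
  37 - 2 = 35
  64 - 37 = 27
  69 - 64 = 5
  77 - 69 = 8
  78 - 77 = 1
  79 - 78 = 1
  100 - 79 = 21


Delta encoded: [2, 35, 27, 5, 8, 1, 1, 21]


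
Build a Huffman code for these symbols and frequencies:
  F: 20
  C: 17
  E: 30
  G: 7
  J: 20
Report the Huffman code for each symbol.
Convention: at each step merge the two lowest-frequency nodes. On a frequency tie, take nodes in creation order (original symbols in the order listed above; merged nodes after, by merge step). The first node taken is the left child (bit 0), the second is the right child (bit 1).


Huffman tree construction:
Step 1: Merge G(7) + C(17) = 24
Step 2: Merge F(20) + J(20) = 40
Step 3: Merge (G+C)(24) + E(30) = 54
Step 4: Merge (F+J)(40) + ((G+C)+E)(54) = 94
Read each symbol's code off the tree from the root (left child = 0, right child = 1).

Codes:
  F: 00 (length 2)
  C: 101 (length 3)
  E: 11 (length 2)
  G: 100 (length 3)
  J: 01 (length 2)
Average code length: 212/94 = 2.2553 bits/symbol


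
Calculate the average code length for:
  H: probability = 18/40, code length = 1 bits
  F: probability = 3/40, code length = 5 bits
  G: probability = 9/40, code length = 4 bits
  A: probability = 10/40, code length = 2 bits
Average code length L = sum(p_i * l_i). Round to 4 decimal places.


Weighted contributions p_i * l_i:
  H: (18/40) * 1 = 18/40
  F: (3/40) * 5 = 15/40
  G: (9/40) * 4 = 36/40
  A: (10/40) * 2 = 20/40
Sum = (18 + 15 + 36 + 20)/40 = 89/40

L = 89/40 = 2.2250 bits/symbol


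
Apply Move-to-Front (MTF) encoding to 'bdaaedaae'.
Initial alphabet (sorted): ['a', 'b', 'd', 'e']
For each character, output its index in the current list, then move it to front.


MTF encoding:
'b': index 1 in ['a', 'b', 'd', 'e'] -> ['b', 'a', 'd', 'e']
'd': index 2 in ['b', 'a', 'd', 'e'] -> ['d', 'b', 'a', 'e']
'a': index 2 in ['d', 'b', 'a', 'e'] -> ['a', 'd', 'b', 'e']
'a': index 0 in ['a', 'd', 'b', 'e'] -> ['a', 'd', 'b', 'e']
'e': index 3 in ['a', 'd', 'b', 'e'] -> ['e', 'a', 'd', 'b']
'd': index 2 in ['e', 'a', 'd', 'b'] -> ['d', 'e', 'a', 'b']
'a': index 2 in ['d', 'e', 'a', 'b'] -> ['a', 'd', 'e', 'b']
'a': index 0 in ['a', 'd', 'e', 'b'] -> ['a', 'd', 'e', 'b']
'e': index 2 in ['a', 'd', 'e', 'b'] -> ['e', 'a', 'd', 'b']


Output: [1, 2, 2, 0, 3, 2, 2, 0, 2]


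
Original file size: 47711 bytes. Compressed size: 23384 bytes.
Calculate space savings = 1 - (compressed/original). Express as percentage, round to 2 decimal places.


ratio = compressed/original = 23384/47711 = 0.490118
savings = 1 - ratio = 1 - 0.490118 = 0.509882
as a percentage: 0.509882 * 100 = 50.99%

Space savings = 1 - 23384/47711 = 50.99%


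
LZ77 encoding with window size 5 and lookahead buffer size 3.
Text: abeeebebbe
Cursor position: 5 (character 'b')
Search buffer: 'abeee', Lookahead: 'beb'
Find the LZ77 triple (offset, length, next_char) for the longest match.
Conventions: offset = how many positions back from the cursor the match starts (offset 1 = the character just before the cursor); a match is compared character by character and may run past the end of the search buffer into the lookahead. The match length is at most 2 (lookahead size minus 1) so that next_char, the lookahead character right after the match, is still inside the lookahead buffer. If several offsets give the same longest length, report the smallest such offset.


Try each offset into the search buffer:
  offset=1 (pos 4, char 'e'): match length 0
  offset=2 (pos 3, char 'e'): match length 0
  offset=3 (pos 2, char 'e'): match length 0
  offset=4 (pos 1, char 'b'): match length 2
  offset=5 (pos 0, char 'a'): match length 0
Longest match has length 2 at offset 4.
next_char = character at position 5 + 2 = 7 -> 'b'

Best match: offset=4, length=2 (matching 'be' starting at position 1)
LZ77 triple: (4, 2, 'b')


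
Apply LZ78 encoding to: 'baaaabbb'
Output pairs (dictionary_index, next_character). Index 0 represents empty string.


LZ78 encoding steps:
Dictionary: {0: ''}
Step 1: w='' (idx 0), next='b' -> output (0, 'b'), add 'b' as idx 1
Step 2: w='' (idx 0), next='a' -> output (0, 'a'), add 'a' as idx 2
Step 3: w='a' (idx 2), next='a' -> output (2, 'a'), add 'aa' as idx 3
Step 4: w='a' (idx 2), next='b' -> output (2, 'b'), add 'ab' as idx 4
Step 5: w='b' (idx 1), next='b' -> output (1, 'b'), add 'bb' as idx 5


Encoded: [(0, 'b'), (0, 'a'), (2, 'a'), (2, 'b'), (1, 'b')]


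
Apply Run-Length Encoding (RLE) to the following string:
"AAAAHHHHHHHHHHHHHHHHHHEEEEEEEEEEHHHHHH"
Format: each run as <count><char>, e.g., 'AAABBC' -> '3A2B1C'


Scanning runs left to right:
  i=0: run of 'A' x 4 -> '4A'
  i=4: run of 'H' x 18 -> '18H'
  i=22: run of 'E' x 10 -> '10E'
  i=32: run of 'H' x 6 -> '6H'

RLE = 4A18H10E6H


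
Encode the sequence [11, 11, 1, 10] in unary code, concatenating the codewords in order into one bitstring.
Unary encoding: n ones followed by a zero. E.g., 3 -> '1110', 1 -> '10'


Encode each number as n ones followed by a terminating 0:
  11 -> 111111111110 (12 bits)
  11 -> 111111111110 (12 bits)
  1 -> 10 (2 bits)
  10 -> 11111111110 (11 bits)
Total length = 12 + 12 + 2 + 11 = 37 bits.

Unary([11, 11, 1, 10]) = 1111111111101111111111101011111111110 (37 bits)


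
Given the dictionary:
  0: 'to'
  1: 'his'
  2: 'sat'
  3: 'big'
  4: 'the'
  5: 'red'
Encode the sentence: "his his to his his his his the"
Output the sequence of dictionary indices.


Look up each word in the dictionary:
  'his' -> 1
  'his' -> 1
  'to' -> 0
  'his' -> 1
  'his' -> 1
  'his' -> 1
  'his' -> 1
  'the' -> 4

Encoded: [1, 1, 0, 1, 1, 1, 1, 4]


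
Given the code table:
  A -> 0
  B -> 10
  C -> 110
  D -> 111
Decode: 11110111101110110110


Decoding:
111 -> D
10 -> B
111 -> D
10 -> B
111 -> D
0 -> A
110 -> C
110 -> C


Result: DBDBDACC


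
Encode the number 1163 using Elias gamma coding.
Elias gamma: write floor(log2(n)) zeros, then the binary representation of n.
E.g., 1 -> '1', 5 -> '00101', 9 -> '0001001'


num_bits = floor(log2(1163)) + 1 = 11
leading_zeros = num_bits - 1 = 10
binary(1163) = 10010001011

Elias gamma(1163) = '0000000000' + '10010001011' = 000000000010010001011 (21 bits)
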